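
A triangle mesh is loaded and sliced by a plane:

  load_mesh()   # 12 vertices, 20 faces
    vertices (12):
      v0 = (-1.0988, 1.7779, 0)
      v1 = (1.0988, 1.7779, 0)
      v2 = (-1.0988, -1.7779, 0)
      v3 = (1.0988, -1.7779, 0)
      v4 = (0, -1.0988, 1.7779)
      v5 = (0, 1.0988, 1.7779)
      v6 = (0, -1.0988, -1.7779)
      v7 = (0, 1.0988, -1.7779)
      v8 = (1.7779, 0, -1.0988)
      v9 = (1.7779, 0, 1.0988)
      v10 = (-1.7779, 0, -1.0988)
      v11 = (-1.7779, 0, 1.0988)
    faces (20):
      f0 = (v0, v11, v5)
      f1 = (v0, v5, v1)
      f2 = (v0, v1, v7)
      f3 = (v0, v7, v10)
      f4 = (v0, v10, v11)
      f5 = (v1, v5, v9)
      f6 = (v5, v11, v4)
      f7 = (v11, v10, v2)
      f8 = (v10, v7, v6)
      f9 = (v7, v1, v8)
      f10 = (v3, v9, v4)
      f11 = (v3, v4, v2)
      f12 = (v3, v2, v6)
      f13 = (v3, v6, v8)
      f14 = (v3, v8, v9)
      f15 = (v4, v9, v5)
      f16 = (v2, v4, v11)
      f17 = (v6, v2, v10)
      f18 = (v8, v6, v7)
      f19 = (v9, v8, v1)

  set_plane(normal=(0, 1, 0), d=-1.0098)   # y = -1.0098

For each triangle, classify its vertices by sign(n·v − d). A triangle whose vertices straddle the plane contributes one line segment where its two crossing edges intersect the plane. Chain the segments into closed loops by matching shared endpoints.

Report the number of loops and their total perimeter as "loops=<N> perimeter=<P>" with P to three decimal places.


Straddling triangles (10 of 20):
  (v5,v11,v4) [++-] → (-0.144005, -1.0098, 1.72289)–(0, -1.0098, 1.7779)  len=0.1542
  (v11,v10,v2) [++-] → (-1.39219, -1.0098, -0.474711)–(-1.39219, -1.0098, 0.474711)  len=0.9494
  (v10,v7,v6) [++-] → (0, -1.0098, -1.7779)–(-0.144005, -1.0098, -1.72289)  len=0.1542
  (v3,v9,v4) [-+-] → (1.39219, -1.0098, 0.474711)–(0.144005, -1.0098, 1.72289)  len=1.7652
  (v3,v6,v8) [--+] → (0.144005, -1.0098, -1.72289)–(1.39219, -1.0098, -0.474711)  len=1.7652
  (v3,v8,v9) [-++] → (1.39219, -1.0098, -0.474711)–(1.39219, -1.0098, 0.474711)  len=0.9494
  (v4,v9,v5) [-++] → (0.144005, -1.0098, 1.72289)–(0, -1.0098, 1.7779)  len=0.1542
  (v2,v4,v11) [--+] → (-0.144005, -1.0098, 1.72289)–(-1.39219, -1.0098, 0.474711)  len=1.7652
  (v6,v2,v10) [--+] → (-1.39219, -1.0098, -0.474711)–(-0.144005, -1.0098, -1.72289)  len=1.7652
  (v8,v6,v7) [+-+] → (0.144005, -1.0098, -1.72289)–(0, -1.0098, -1.7779)  len=0.1542

Chained into 1 loop(s):
  loop 1: 10 segments, perimeter = 9.5762
Total perimeter = 9.576

loops=1 perimeter=9.576


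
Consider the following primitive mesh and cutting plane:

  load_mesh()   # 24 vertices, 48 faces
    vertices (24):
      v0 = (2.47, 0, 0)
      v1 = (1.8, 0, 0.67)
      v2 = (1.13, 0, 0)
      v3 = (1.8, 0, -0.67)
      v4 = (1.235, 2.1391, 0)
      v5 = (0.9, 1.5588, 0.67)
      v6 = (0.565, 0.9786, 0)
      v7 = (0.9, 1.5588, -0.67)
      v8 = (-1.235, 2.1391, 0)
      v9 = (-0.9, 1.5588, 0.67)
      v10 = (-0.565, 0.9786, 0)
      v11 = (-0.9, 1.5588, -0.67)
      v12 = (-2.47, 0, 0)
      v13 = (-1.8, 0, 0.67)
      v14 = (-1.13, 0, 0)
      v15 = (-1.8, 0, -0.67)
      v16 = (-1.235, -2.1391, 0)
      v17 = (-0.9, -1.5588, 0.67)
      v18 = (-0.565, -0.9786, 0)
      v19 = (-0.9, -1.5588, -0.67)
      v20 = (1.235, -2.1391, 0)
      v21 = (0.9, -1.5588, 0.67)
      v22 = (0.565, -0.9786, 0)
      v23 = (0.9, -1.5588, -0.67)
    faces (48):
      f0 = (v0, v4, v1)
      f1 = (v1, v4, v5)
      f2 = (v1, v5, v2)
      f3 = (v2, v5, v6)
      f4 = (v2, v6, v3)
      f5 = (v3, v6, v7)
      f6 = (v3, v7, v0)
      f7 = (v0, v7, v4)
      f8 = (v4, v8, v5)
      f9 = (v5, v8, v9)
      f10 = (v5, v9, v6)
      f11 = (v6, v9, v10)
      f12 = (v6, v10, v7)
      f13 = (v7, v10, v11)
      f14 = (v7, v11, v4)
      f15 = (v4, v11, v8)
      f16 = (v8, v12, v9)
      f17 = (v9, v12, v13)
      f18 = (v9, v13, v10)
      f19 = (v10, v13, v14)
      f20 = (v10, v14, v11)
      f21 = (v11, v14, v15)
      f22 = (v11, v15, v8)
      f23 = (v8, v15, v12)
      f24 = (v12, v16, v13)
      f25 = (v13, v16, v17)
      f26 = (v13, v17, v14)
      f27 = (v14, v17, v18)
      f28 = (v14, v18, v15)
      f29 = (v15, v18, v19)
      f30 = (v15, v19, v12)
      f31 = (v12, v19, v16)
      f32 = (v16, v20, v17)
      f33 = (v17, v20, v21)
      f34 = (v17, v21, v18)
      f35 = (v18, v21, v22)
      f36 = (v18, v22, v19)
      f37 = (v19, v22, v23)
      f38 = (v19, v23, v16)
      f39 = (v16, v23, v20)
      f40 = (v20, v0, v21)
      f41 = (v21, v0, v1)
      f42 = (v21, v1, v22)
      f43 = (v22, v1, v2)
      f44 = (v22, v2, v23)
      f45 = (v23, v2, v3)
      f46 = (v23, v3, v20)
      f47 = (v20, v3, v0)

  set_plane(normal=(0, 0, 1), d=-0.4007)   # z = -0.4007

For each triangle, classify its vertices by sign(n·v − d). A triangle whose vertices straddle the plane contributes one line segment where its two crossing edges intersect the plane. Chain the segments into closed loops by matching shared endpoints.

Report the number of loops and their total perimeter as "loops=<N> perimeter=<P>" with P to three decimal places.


loops=2 perimeter=21.600

Straddling triangles (24 of 48):
  (v2,v6,v3) [++-] → (1.3036, 0.393339, -0.4007)–(1.5307, 0, -0.4007)  len=0.4542
  (v3,v6,v7) [-+-] → (1.3036, 0.393339, -0.4007)–(0.76535, 1.32559, -0.4007)  len=1.0765
  (v3,v7,v0) [--+] → (1.53105, 0.932255, -0.4007)–(2.0693, 0, -0.4007)  len=1.0765
  (v0,v7,v4) [+-+] → (1.53105, 0.932255, -0.4007)–(1.03465, 1.79205, -0.4007)  len=0.9928
  (v6,v10,v7) [++-] → (0.311157, 1.32559, -0.4007)–(0.76535, 1.32559, -0.4007)  len=0.4542
  (v7,v10,v11) [-+-] → (0.311157, 1.32559, -0.4007)–(-0.76535, 1.32559, -0.4007)  len=1.0765
  (v7,v11,v4) [--+] → (-0.0418575, 1.79205, -0.4007)–(1.03465, 1.79205, -0.4007)  len=1.0765
  (v4,v11,v8) [+-+] → (-0.0418575, 1.79205, -0.4007)–(-1.03465, 1.79205, -0.4007)  len=0.9928
  (v10,v14,v11) [++-] → (-0.992446, 0.932255, -0.4007)–(-0.76535, 1.32559, -0.4007)  len=0.4542
  (v11,v14,v15) [-+-] → (-0.992446, 0.932255, -0.4007)–(-1.5307, 0, -0.4007)  len=1.0765
  (v11,v15,v8) [--+] → (-1.5729, 0.85979, -0.4007)–(-1.03465, 1.79205, -0.4007)  len=1.0765
  (v8,v15,v12) [+-+] → (-1.5729, 0.85979, -0.4007)–(-2.0693, 0, -0.4007)  len=0.9928
  (v14,v18,v15) [++-] → (-1.3036, -0.393339, -0.4007)–(-1.5307, 0, -0.4007)  len=0.4542
  (v15,v18,v19) [-+-] → (-1.3036, -0.393339, -0.4007)–(-0.76535, -1.32559, -0.4007)  len=1.0765
  (v15,v19,v12) [--+] → (-1.53105, -0.932255, -0.4007)–(-2.0693, 0, -0.4007)  len=1.0765
  (v12,v19,v16) [+-+] → (-1.53105, -0.932255, -0.4007)–(-1.03465, -1.79205, -0.4007)  len=0.9928
  (v18,v22,v19) [++-] → (-0.311157, -1.32559, -0.4007)–(-0.76535, -1.32559, -0.4007)  len=0.4542
  (v19,v22,v23) [-+-] → (-0.311157, -1.32559, -0.4007)–(0.76535, -1.32559, -0.4007)  len=1.0765
  (v19,v23,v16) [--+] → (0.0418575, -1.79205, -0.4007)–(-1.03465, -1.79205, -0.4007)  len=1.0765
  (v16,v23,v20) [+-+] → (0.0418575, -1.79205, -0.4007)–(1.03465, -1.79205, -0.4007)  len=0.9928
  (v22,v2,v23) [++-] → (0.992446, -0.932255, -0.4007)–(0.76535, -1.32559, -0.4007)  len=0.4542
  (v23,v2,v3) [-+-] → (0.992446, -0.932255, -0.4007)–(1.5307, 0, -0.4007)  len=1.0765
  (v23,v3,v20) [--+] → (1.5729, -0.85979, -0.4007)–(1.03465, -1.79205, -0.4007)  len=1.0765
  (v20,v3,v0) [+-+] → (1.5729, -0.85979, -0.4007)–(2.0693, 0, -0.4007)  len=0.9928

Chained into 2 loop(s):
  loop 1: 12 segments, perimeter = 9.1841
  loop 2: 12 segments, perimeter = 12.4157
Total perimeter = 21.600


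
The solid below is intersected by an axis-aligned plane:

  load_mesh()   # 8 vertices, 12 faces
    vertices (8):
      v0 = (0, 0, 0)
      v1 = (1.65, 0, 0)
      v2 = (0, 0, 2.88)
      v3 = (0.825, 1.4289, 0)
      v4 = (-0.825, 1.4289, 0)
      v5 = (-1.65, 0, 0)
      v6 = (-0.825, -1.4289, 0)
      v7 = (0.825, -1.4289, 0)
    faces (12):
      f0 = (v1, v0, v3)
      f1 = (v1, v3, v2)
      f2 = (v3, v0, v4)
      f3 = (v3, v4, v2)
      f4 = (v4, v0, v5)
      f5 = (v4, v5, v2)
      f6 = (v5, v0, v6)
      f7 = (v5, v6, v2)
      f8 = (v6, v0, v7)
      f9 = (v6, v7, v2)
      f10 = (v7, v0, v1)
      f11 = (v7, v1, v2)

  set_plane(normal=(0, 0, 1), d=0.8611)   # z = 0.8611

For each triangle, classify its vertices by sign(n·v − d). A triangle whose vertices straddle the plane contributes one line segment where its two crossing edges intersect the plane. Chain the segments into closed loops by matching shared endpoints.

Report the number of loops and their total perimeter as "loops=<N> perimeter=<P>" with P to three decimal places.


loops=1 perimeter=6.940

Straddling triangles (6 of 12):
  (v1,v3,v2) [--+] → (0.578331, 1.00167, 0.8611)–(1.15666, 0, 0.8611)  len=1.1566
  (v3,v4,v2) [--+] → (-0.578331, 1.00167, 0.8611)–(0.578331, 1.00167, 0.8611)  len=1.1567
  (v4,v5,v2) [--+] → (-1.15666, 0, 0.8611)–(-0.578331, 1.00167, 0.8611)  len=1.1566
  (v5,v6,v2) [--+] → (-0.578331, -1.00167, 0.8611)–(-1.15666, 0, 0.8611)  len=1.1566
  (v6,v7,v2) [--+] → (0.578331, -1.00167, 0.8611)–(-0.578331, -1.00167, 0.8611)  len=1.1567
  (v7,v1,v2) [--+] → (1.15666, 0, 0.8611)–(0.578331, -1.00167, 0.8611)  len=1.1566

Chained into 1 loop(s):
  loop 1: 6 segments, perimeter = 6.9399
Total perimeter = 6.940


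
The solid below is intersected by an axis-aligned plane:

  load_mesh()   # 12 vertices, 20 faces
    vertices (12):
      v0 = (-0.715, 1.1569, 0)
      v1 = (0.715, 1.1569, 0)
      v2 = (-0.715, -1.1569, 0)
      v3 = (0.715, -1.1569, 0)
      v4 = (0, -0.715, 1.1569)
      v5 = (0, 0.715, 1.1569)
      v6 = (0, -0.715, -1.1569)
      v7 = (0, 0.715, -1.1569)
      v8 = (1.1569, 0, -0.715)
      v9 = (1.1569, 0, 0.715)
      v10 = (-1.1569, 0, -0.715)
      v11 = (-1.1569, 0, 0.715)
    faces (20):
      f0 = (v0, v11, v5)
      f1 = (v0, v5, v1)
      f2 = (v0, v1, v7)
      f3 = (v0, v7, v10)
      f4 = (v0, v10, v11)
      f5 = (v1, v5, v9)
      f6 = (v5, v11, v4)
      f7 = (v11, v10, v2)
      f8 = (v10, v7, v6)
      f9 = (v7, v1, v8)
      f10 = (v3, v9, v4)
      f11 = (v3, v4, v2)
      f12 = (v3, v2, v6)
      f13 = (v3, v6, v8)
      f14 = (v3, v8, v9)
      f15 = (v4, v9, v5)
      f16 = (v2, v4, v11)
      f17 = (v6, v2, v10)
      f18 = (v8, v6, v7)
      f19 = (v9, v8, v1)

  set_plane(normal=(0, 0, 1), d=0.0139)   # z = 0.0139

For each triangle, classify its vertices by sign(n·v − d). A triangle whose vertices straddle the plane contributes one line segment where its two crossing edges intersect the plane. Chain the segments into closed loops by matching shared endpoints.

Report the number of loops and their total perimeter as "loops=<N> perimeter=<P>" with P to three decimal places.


loops=1 perimeter=7.780

Straddling triangles (10 of 20):
  (v0,v11,v5) [-++] → (-0.723591, 1.13441, 0.0139)–(-0.706409, 1.15159, 0.0139)  len=0.0243
  (v0,v5,v1) [-+-] → (-0.706409, 1.15159, 0.0139)–(0.706409, 1.15159, 0.0139)  len=1.4128
  (v0,v10,v11) [--+] → (-1.1569, 0, 0.0139)–(-0.723591, 1.13441, 0.0139)  len=1.2143
  (v1,v5,v9) [-++] → (0.706409, 1.15159, 0.0139)–(0.723591, 1.13441, 0.0139)  len=0.0243
  (v11,v10,v2) [+--] → (-1.1569, 0, 0.0139)–(-0.723591, -1.13441, 0.0139)  len=1.2143
  (v3,v9,v4) [-++] → (0.723591, -1.13441, 0.0139)–(0.706409, -1.15159, 0.0139)  len=0.0243
  (v3,v4,v2) [-+-] → (0.706409, -1.15159, 0.0139)–(-0.706409, -1.15159, 0.0139)  len=1.4128
  (v3,v8,v9) [--+] → (1.1569, 0, 0.0139)–(0.723591, -1.13441, 0.0139)  len=1.2143
  (v2,v4,v11) [-++] → (-0.706409, -1.15159, 0.0139)–(-0.723591, -1.13441, 0.0139)  len=0.0243
  (v9,v8,v1) [+--] → (1.1569, 0, 0.0139)–(0.723591, 1.13441, 0.0139)  len=1.2143

Chained into 1 loop(s):
  loop 1: 10 segments, perimeter = 7.7802
Total perimeter = 7.780


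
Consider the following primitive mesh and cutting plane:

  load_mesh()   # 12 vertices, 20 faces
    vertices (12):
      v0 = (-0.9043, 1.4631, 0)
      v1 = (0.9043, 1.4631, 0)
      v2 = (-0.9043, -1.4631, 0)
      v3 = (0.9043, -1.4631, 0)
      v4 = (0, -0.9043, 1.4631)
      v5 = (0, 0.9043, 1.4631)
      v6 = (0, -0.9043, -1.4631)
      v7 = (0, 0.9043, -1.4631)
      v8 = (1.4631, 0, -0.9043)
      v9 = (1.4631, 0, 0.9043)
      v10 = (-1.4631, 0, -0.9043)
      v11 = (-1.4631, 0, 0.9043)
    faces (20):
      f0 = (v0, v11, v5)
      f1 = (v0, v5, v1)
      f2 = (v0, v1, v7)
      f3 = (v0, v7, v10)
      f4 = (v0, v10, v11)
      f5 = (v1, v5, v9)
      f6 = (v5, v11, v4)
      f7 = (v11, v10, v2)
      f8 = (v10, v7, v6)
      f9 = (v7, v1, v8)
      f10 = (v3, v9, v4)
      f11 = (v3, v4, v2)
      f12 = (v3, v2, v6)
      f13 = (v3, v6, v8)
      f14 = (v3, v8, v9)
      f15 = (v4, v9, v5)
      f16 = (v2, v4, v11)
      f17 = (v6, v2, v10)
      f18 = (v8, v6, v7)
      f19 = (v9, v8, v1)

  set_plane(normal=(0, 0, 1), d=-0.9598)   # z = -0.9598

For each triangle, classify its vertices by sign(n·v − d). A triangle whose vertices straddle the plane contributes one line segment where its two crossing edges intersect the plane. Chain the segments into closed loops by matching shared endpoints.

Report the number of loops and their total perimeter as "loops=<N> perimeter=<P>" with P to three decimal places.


loops=1 perimeter=7.298

Straddling triangles (8 of 20):
  (v0,v1,v7) [++-] → (0.311075, 1.09652, -0.9598)–(-0.311075, 1.09652, -0.9598)  len=0.6222
  (v0,v7,v10) [+-+] → (-0.311075, 1.09652, -0.9598)–(-1.31778, 0.0898151, -0.9598)  len=1.4237
  (v10,v7,v6) [+--] → (-1.31778, 0.0898151, -0.9598)–(-1.31778, -0.0898151, -0.9598)  len=0.1796
  (v7,v1,v8) [-++] → (0.311075, 1.09652, -0.9598)–(1.31778, 0.0898151, -0.9598)  len=1.4237
  (v3,v2,v6) [++-] → (-0.311075, -1.09652, -0.9598)–(0.311075, -1.09652, -0.9598)  len=0.6222
  (v3,v6,v8) [+-+] → (0.311075, -1.09652, -0.9598)–(1.31778, -0.0898151, -0.9598)  len=1.4237
  (v6,v2,v10) [-++] → (-0.311075, -1.09652, -0.9598)–(-1.31778, -0.0898151, -0.9598)  len=1.4237
  (v8,v6,v7) [+--] → (1.31778, -0.0898151, -0.9598)–(1.31778, 0.0898151, -0.9598)  len=0.1796

Chained into 1 loop(s):
  loop 1: 8 segments, perimeter = 7.2984
Total perimeter = 7.298


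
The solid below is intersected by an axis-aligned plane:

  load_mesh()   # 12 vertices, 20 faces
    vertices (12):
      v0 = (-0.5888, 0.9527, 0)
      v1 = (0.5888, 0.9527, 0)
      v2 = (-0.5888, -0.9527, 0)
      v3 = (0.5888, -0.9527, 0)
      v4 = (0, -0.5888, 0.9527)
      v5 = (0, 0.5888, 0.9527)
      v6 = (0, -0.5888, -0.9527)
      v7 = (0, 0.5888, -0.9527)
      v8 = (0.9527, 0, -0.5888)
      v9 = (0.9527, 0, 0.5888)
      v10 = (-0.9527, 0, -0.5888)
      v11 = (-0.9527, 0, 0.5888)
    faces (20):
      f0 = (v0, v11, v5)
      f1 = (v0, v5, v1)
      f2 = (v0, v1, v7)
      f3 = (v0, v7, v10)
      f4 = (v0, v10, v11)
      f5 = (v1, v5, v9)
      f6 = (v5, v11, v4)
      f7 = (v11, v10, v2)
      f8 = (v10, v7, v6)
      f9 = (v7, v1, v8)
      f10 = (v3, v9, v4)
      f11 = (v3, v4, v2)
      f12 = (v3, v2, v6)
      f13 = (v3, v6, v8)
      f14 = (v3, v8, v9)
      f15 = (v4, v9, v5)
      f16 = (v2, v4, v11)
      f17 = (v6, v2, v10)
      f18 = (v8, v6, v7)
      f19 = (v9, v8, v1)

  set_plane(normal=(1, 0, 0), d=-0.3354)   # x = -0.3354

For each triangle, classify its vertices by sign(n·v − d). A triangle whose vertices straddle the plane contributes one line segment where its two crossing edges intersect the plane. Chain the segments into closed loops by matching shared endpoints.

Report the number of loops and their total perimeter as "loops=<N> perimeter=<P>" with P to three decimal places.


loops=1 perimeter=5.627

Straddling triangles (10 of 20):
  (v0,v11,v5) [--+] → (-0.3354, 0.381512, 0.824588)–(-0.3354, 0.79609, 0.41001)  len=0.5863
  (v0,v5,v1) [-++] → (-0.3354, 0.79609, 0.41001)–(-0.3354, 0.9527, 0)  len=0.4389
  (v0,v1,v7) [-++] → (-0.3354, 0.9527, 0)–(-0.3354, 0.79609, -0.41001)  len=0.4389
  (v0,v7,v10) [-+-] → (-0.3354, 0.79609, -0.41001)–(-0.3354, 0.381512, -0.824588)  len=0.5863
  (v5,v11,v4) [+-+] → (-0.3354, 0.381512, 0.824588)–(-0.3354, -0.381512, 0.824588)  len=0.7630
  (v10,v7,v6) [-++] → (-0.3354, 0.381512, -0.824588)–(-0.3354, -0.381512, -0.824588)  len=0.7630
  (v3,v4,v2) [++-] → (-0.3354, -0.79609, 0.41001)–(-0.3354, -0.9527, 0)  len=0.4389
  (v3,v2,v6) [+-+] → (-0.3354, -0.9527, 0)–(-0.3354, -0.79609, -0.41001)  len=0.4389
  (v2,v4,v11) [-+-] → (-0.3354, -0.79609, 0.41001)–(-0.3354, -0.381512, 0.824588)  len=0.5863
  (v6,v2,v10) [+--] → (-0.3354, -0.79609, -0.41001)–(-0.3354, -0.381512, -0.824588)  len=0.5863

Chained into 1 loop(s):
  loop 1: 10 segments, perimeter = 5.6269
Total perimeter = 5.627


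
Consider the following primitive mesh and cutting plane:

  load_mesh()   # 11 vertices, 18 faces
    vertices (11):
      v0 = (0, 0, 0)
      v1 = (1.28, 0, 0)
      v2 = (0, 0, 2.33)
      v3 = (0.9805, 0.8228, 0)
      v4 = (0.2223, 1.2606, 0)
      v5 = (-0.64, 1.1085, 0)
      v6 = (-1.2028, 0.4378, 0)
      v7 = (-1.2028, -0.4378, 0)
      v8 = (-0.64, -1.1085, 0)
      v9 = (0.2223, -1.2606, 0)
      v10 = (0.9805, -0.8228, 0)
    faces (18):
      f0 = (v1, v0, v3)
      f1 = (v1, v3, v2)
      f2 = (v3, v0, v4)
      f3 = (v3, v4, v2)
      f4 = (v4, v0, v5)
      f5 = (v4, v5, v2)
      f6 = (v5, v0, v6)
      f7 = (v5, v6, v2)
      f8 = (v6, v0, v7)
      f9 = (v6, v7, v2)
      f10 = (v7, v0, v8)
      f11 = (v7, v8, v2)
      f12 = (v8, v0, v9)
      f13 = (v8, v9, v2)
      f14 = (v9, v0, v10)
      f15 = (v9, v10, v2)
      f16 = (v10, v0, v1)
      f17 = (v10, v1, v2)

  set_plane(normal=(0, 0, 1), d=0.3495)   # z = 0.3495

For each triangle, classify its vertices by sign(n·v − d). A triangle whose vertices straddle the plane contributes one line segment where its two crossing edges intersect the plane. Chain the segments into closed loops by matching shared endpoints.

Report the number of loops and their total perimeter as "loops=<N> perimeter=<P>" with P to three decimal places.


Straddling triangles (9 of 18):
  (v1,v3,v2) [--+] → (0.833425, 0.69938, 0.3495)–(1.088, 0, 0.3495)  len=0.7443
  (v3,v4,v2) [--+] → (0.188955, 1.07151, 0.3495)–(0.833425, 0.69938, 0.3495)  len=0.7442
  (v4,v5,v2) [--+] → (-0.544, 0.942225, 0.3495)–(0.188955, 1.07151, 0.3495)  len=0.7443
  (v5,v6,v2) [--+] → (-1.02238, 0.37213, 0.3495)–(-0.544, 0.942225, 0.3495)  len=0.7442
  (v6,v7,v2) [--+] → (-1.02238, -0.37213, 0.3495)–(-1.02238, 0.37213, 0.3495)  len=0.7443
  (v7,v8,v2) [--+] → (-0.544, -0.942225, 0.3495)–(-1.02238, -0.37213, 0.3495)  len=0.7442
  (v8,v9,v2) [--+] → (0.188955, -1.07151, 0.3495)–(-0.544, -0.942225, 0.3495)  len=0.7443
  (v9,v10,v2) [--+] → (0.833425, -0.69938, 0.3495)–(0.188955, -1.07151, 0.3495)  len=0.7442
  (v10,v1,v2) [--+] → (1.088, 0, 0.3495)–(0.833425, -0.69938, 0.3495)  len=0.7443

Chained into 1 loop(s):
  loop 1: 9 segments, perimeter = 6.6982
Total perimeter = 6.698

loops=1 perimeter=6.698


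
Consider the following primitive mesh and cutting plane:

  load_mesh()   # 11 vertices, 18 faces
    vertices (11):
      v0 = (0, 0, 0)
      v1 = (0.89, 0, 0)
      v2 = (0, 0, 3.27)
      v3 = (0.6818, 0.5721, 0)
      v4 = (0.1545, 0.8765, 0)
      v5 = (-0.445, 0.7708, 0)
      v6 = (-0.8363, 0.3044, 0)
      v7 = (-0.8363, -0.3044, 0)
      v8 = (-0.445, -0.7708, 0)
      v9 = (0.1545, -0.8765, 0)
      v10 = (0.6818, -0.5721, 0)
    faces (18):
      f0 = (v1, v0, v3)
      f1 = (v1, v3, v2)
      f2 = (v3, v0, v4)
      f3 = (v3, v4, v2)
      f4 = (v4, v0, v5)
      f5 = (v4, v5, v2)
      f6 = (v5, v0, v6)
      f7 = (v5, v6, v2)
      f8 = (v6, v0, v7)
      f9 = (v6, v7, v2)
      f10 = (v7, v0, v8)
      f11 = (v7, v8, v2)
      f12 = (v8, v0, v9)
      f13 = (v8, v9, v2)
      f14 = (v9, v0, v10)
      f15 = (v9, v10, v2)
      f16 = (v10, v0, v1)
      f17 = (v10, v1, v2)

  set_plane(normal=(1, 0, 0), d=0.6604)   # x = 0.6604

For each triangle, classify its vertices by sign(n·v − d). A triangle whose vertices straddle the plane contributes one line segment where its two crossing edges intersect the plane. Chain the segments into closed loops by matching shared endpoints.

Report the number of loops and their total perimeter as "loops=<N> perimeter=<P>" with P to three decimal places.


Straddling triangles (8 of 18):
  (v1,v0,v3) [+-+] → (0.6604, 0, 0)–(0.6604, 0.554143, 0)  len=0.5541
  (v1,v3,v2) [++-] → (0.6604, 0.554143, 0.102637)–(0.6604, 0, 0.843587)  len=0.9252
  (v3,v0,v4) [+--] → (0.6604, 0.554143, 0)–(0.6604, 0.584454, 0)  len=0.0303
  (v3,v4,v2) [+--] → (0.6604, 0.584454, 0)–(0.6604, 0.554143, 0.102637)  len=0.1070
  (v9,v0,v10) [--+] → (0.6604, -0.554143, 0)–(0.6604, -0.584454, 0)  len=0.0303
  (v9,v10,v2) [-+-] → (0.6604, -0.584454, 0)–(0.6604, -0.554143, 0.102637)  len=0.1070
  (v10,v0,v1) [+-+] → (0.6604, -0.554143, 0)–(0.6604, 0, 0)  len=0.5541
  (v10,v1,v2) [++-] → (0.6604, 0, 0.843587)–(0.6604, -0.554143, 0.102637)  len=0.9252

Chained into 1 loop(s):
  loop 1: 8 segments, perimeter = 3.2334
Total perimeter = 3.233

loops=1 perimeter=3.233


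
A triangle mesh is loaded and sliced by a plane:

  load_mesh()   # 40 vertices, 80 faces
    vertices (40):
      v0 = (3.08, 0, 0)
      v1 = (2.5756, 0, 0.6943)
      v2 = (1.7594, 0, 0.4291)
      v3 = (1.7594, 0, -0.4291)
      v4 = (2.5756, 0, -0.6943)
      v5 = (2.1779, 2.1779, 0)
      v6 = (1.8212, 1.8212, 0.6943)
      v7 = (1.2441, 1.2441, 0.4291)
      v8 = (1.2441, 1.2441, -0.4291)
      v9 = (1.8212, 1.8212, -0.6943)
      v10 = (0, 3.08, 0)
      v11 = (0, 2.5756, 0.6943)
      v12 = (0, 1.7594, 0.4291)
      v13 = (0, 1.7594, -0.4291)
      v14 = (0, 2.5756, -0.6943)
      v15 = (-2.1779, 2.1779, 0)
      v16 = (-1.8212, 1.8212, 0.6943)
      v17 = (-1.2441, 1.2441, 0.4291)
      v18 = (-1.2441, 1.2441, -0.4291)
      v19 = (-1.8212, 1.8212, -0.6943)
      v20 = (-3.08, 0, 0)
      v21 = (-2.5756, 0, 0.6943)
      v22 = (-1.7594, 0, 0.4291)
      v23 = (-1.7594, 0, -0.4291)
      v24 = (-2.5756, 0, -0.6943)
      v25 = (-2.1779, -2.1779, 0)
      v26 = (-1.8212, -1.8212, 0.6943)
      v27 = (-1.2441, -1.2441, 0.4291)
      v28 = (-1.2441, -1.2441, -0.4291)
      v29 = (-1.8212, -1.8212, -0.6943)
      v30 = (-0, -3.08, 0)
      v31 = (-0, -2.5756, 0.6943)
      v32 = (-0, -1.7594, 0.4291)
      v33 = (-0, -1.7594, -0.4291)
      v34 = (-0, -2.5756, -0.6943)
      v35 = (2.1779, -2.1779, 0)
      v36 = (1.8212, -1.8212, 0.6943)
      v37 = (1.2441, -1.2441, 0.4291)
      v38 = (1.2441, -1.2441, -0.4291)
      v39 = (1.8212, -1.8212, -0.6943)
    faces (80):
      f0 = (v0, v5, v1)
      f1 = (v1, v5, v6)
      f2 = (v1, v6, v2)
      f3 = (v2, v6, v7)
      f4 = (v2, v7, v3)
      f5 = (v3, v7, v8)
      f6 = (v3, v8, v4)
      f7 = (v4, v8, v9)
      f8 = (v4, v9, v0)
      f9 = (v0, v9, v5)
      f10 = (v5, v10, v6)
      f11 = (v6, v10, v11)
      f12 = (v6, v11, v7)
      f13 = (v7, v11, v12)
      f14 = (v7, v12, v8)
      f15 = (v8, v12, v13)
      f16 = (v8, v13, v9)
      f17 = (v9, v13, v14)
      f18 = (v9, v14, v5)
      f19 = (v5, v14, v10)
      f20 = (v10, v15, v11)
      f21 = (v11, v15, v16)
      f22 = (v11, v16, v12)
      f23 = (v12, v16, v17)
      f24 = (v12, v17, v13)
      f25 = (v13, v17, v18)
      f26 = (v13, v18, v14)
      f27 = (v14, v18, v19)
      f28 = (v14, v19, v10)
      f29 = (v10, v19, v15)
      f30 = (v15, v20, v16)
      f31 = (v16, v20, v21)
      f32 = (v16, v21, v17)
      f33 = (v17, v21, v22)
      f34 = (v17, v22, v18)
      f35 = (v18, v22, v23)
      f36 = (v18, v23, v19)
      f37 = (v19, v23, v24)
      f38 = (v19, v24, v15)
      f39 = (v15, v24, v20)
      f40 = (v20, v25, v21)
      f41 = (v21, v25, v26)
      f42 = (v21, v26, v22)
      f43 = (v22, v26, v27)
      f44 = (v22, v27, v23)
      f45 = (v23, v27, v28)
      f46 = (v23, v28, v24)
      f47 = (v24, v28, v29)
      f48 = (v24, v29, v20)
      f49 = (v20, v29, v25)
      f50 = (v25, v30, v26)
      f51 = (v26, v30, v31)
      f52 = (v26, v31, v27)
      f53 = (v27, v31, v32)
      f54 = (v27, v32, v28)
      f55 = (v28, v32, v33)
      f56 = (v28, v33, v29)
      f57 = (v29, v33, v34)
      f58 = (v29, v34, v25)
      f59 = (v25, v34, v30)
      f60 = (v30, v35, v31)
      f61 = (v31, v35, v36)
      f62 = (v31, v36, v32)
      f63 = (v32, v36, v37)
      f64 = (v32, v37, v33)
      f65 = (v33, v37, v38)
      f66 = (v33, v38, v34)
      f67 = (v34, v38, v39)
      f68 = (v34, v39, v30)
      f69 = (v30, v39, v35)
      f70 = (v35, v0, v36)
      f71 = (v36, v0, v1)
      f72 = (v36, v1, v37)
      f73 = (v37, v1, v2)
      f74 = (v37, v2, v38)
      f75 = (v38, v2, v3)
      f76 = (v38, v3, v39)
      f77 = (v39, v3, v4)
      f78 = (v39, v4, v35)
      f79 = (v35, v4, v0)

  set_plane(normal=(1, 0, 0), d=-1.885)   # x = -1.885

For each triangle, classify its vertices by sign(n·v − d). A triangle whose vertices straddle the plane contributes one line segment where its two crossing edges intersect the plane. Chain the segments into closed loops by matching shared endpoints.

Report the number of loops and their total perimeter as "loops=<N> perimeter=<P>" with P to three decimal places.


Straddling triangles (18 of 80):
  (v10,v15,v11) [+-+] → (-1.885, 2.29922, 0)–(-1.885, 2.23139, 0.0933746)  len=0.1154
  (v11,v15,v16) [+-+] → (-1.885, 2.23139, 0.0933746)–(-1.885, 1.885, 0.570116)  len=0.5893
  (v10,v19,v15) [++-] → (-1.885, 1.885, -0.570116)–(-1.885, 2.29922, 0)  len=0.7047
  (v15,v20,v16) [--+] → (-1.885, 1.7289, 0.659111)–(-1.885, 1.885, 0.570116)  len=0.1797
  (v16,v20,v21) [+--] → (-1.885, 1.7289, 0.659111)–(-1.885, 1.66718, 0.6943)  len=0.0710
  (v16,v21,v17) [+-+] → (-1.885, 1.66718, 0.6943)–(-1.885, 0.645269, 0.556751)  len=1.0311
  (v17,v21,v22) [+-+] → (-1.885, 0.645269, 0.556751)–(-1.885, 0, 0.46991)  len=0.6511
  (v19,v23,v24) [++-] → (-1.885, 0, -0.46991)–(-1.885, 1.66718, -0.6943)  len=1.6822
  (v19,v24,v15) [+--] → (-1.885, 1.66718, -0.6943)–(-1.885, 1.885, -0.570116)  len=0.2507
  (v21,v25,v26) [--+] → (-1.885, -1.885, 0.570116)–(-1.885, -1.66718, 0.6943)  len=0.2507
  (v21,v26,v22) [-++] → (-1.885, -1.66718, 0.6943)–(-1.885, 0, 0.46991)  len=1.6822
  (v23,v28,v24) [++-] → (-1.885, -0.645269, -0.556751)–(-1.885, 0, -0.46991)  len=0.6511
  (v24,v28,v29) [-++] → (-1.885, -0.645269, -0.556751)–(-1.885, -1.66718, -0.6943)  len=1.0311
  (v24,v29,v20) [-+-] → (-1.885, -1.66718, -0.6943)–(-1.885, -1.7289, -0.659111)  len=0.0710
  (v20,v29,v25) [-+-] → (-1.885, -1.7289, -0.659111)–(-1.885, -1.885, -0.570116)  len=0.1797
  (v25,v30,v26) [-++] → (-1.885, -2.29922, 0)–(-1.885, -1.885, 0.570116)  len=0.7047
  (v29,v34,v25) [++-] → (-1.885, -2.23139, -0.0933746)–(-1.885, -1.885, -0.570116)  len=0.5893
  (v25,v34,v30) [-++] → (-1.885, -2.23139, -0.0933746)–(-1.885, -2.29922, 0)  len=0.1154

Chained into 1 loop(s):
  loop 1: 18 segments, perimeter = 10.5506
Total perimeter = 10.551

loops=1 perimeter=10.551


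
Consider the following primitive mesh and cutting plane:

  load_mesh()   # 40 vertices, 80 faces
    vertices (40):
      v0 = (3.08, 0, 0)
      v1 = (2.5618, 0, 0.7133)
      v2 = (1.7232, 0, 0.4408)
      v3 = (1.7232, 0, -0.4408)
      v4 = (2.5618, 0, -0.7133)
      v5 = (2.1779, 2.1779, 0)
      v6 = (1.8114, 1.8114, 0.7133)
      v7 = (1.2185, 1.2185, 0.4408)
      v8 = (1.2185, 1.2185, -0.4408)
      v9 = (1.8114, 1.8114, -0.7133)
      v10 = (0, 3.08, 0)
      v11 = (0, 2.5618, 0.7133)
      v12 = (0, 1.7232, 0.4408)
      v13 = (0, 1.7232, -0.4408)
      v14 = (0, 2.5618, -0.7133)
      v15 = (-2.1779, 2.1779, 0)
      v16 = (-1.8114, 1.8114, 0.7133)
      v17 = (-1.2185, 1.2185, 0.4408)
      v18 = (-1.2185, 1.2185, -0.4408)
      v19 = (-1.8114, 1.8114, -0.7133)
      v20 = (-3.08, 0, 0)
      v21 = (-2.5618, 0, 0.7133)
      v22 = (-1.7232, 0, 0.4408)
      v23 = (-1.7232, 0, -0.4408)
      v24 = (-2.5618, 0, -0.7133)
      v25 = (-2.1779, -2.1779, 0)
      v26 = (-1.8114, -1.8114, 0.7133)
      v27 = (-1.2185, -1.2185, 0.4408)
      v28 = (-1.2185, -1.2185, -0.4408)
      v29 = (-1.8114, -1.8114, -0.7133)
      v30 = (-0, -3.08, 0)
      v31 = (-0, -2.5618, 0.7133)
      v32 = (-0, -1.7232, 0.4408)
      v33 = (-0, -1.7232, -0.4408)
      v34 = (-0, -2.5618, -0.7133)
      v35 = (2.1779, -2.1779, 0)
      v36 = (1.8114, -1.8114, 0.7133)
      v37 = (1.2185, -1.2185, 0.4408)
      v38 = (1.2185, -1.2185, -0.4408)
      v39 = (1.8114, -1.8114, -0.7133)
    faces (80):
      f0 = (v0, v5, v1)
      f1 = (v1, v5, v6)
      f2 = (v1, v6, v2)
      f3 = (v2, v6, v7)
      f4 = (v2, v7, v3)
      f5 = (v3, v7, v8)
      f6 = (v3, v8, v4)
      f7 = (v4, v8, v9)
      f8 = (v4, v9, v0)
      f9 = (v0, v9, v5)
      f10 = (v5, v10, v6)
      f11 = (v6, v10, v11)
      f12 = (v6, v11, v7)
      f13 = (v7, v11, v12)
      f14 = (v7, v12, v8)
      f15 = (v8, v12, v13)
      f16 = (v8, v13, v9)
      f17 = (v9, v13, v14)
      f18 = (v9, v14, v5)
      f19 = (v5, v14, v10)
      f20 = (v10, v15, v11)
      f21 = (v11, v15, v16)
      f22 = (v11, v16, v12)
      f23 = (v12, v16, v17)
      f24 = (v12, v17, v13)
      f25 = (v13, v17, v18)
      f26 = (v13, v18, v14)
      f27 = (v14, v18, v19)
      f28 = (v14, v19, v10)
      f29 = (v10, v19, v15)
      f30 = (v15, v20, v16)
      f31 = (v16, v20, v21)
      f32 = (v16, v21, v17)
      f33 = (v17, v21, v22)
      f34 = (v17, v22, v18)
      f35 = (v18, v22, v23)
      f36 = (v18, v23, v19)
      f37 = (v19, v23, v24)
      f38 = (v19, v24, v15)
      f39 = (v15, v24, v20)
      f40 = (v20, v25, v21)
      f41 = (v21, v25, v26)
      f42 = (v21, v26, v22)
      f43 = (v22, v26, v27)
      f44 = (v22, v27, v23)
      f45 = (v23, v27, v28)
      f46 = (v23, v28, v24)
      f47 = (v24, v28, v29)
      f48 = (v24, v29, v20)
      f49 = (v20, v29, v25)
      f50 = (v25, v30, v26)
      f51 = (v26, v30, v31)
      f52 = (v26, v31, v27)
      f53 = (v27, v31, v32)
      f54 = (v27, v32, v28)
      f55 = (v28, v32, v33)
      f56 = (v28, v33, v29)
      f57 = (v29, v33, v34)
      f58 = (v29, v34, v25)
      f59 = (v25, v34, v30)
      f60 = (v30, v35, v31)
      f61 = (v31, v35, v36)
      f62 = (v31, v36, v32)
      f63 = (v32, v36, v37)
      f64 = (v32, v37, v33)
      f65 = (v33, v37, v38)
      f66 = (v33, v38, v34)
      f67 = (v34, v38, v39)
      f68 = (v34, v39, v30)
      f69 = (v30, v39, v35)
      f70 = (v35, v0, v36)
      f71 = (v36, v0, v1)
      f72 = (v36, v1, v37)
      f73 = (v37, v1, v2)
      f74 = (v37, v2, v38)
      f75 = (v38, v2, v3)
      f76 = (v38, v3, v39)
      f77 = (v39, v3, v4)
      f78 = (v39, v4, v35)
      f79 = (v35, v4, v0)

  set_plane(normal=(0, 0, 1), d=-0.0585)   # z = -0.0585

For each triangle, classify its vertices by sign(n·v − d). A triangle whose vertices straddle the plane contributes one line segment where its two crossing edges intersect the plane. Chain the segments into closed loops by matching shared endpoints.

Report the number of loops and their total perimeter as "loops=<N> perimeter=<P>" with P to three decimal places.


loops=2 perimeter=29.150

Straddling triangles (32 of 80):
  (v2,v7,v3) [++-] → (1.50434, 0.528394, -0.0585)–(1.7232, 0, -0.0585)  len=0.5719
  (v3,v7,v8) [-+-] → (1.50434, 0.528394, -0.0585)–(1.2185, 1.2185, -0.0585)  len=0.7470
  (v4,v9,v0) [--+] → (2.97596, 0.148559, -0.0585)–(3.0375, 0, -0.0585)  len=0.1608
  (v0,v9,v5) [+-+] → (2.97596, 0.148559, -0.0585)–(2.14784, 2.14784, -0.0585)  len=2.1640
  (v7,v12,v8) [++-] → (0.690106, 1.43736, -0.0585)–(1.2185, 1.2185, -0.0585)  len=0.5719
  (v8,v12,v13) [-+-] → (0.690106, 1.43736, -0.0585)–(0, 1.7232, -0.0585)  len=0.7470
  (v9,v14,v5) [--+] → (1.99928, 2.20938, -0.0585)–(2.14784, 2.14784, -0.0585)  len=0.1608
  (v5,v14,v10) [+-+] → (1.99928, 2.20938, -0.0585)–(0, 3.0375, -0.0585)  len=2.1640
  (v12,v17,v13) [++-] → (-0.528394, 1.50434, -0.0585)–(0, 1.7232, -0.0585)  len=0.5719
  (v13,v17,v18) [-+-] → (-0.528394, 1.50434, -0.0585)–(-1.2185, 1.2185, -0.0585)  len=0.7470
  (v14,v19,v10) [--+] → (-0.148559, 2.97596, -0.0585)–(0, 3.0375, -0.0585)  len=0.1608
  (v10,v19,v15) [+-+] → (-0.148559, 2.97596, -0.0585)–(-2.14784, 2.14784, -0.0585)  len=2.1640
  (v17,v22,v18) [++-] → (-1.43736, 0.690106, -0.0585)–(-1.2185, 1.2185, -0.0585)  len=0.5719
  (v18,v22,v23) [-+-] → (-1.43736, 0.690106, -0.0585)–(-1.7232, 0, -0.0585)  len=0.7470
  (v19,v24,v15) [--+] → (-2.20938, 1.99928, -0.0585)–(-2.14784, 2.14784, -0.0585)  len=0.1608
  (v15,v24,v20) [+-+] → (-2.20938, 1.99928, -0.0585)–(-3.0375, 0, -0.0585)  len=2.1640
  (v22,v27,v23) [++-] → (-1.50434, -0.528394, -0.0585)–(-1.7232, 0, -0.0585)  len=0.5719
  (v23,v27,v28) [-+-] → (-1.50434, -0.528394, -0.0585)–(-1.2185, -1.2185, -0.0585)  len=0.7470
  (v24,v29,v20) [--+] → (-2.97596, -0.148559, -0.0585)–(-3.0375, 0, -0.0585)  len=0.1608
  (v20,v29,v25) [+-+] → (-2.97596, -0.148559, -0.0585)–(-2.14784, -2.14784, -0.0585)  len=2.1640
  (v27,v32,v28) [++-] → (-0.690106, -1.43736, -0.0585)–(-1.2185, -1.2185, -0.0585)  len=0.5719
  (v28,v32,v33) [-+-] → (-0.690106, -1.43736, -0.0585)–(0, -1.7232, -0.0585)  len=0.7470
  (v29,v34,v25) [--+] → (-1.99928, -2.20938, -0.0585)–(-2.14784, -2.14784, -0.0585)  len=0.1608
  (v25,v34,v30) [+-+] → (-1.99928, -2.20938, -0.0585)–(0, -3.0375, -0.0585)  len=2.1640
  (v32,v37,v33) [++-] → (0.528394, -1.50434, -0.0585)–(0, -1.7232, -0.0585)  len=0.5719
  (v33,v37,v38) [-+-] → (0.528394, -1.50434, -0.0585)–(1.2185, -1.2185, -0.0585)  len=0.7470
  (v34,v39,v30) [--+] → (0.148559, -2.97596, -0.0585)–(0, -3.0375, -0.0585)  len=0.1608
  (v30,v39,v35) [+-+] → (0.148559, -2.97596, -0.0585)–(2.14784, -2.14784, -0.0585)  len=2.1640
  (v37,v2,v38) [++-] → (1.43736, -0.690106, -0.0585)–(1.2185, -1.2185, -0.0585)  len=0.5719
  (v38,v2,v3) [-+-] → (1.43736, -0.690106, -0.0585)–(1.7232, 0, -0.0585)  len=0.7470
  (v39,v4,v35) [--+] → (2.20938, -1.99928, -0.0585)–(2.14784, -2.14784, -0.0585)  len=0.1608
  (v35,v4,v0) [+-+] → (2.20938, -1.99928, -0.0585)–(3.0375, 0, -0.0585)  len=2.1640

Chained into 2 loop(s):
  loop 1: 16 segments, perimeter = 10.5511
  loop 2: 16 segments, perimeter = 18.5984
Total perimeter = 29.150


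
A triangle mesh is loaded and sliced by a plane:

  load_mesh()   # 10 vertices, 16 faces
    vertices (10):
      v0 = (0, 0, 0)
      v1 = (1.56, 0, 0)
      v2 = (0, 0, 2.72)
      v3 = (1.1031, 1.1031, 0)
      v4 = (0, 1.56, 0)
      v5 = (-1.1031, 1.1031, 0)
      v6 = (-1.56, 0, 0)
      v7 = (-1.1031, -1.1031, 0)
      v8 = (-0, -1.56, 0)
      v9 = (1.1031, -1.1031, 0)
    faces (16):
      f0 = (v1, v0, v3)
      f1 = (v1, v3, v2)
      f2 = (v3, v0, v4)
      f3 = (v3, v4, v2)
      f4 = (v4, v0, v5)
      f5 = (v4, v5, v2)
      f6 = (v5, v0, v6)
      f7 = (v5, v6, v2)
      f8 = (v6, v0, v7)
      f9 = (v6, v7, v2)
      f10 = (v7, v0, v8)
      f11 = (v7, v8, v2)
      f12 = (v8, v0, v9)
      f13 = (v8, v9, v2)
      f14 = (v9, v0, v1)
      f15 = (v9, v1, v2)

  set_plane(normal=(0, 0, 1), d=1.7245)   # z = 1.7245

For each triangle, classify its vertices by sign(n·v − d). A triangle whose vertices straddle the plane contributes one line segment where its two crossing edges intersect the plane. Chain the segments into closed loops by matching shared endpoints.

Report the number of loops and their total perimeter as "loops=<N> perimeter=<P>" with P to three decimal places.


Straddling triangles (8 of 16):
  (v1,v3,v2) [--+] → (0.403726, 0.403726, 1.7245)–(0.570949, 0, 1.7245)  len=0.4370
  (v3,v4,v2) [--+] → (0, 0.570949, 1.7245)–(0.403726, 0.403726, 1.7245)  len=0.4370
  (v4,v5,v2) [--+] → (-0.403726, 0.403726, 1.7245)–(0, 0.570949, 1.7245)  len=0.4370
  (v5,v6,v2) [--+] → (-0.570949, 0, 1.7245)–(-0.403726, 0.403726, 1.7245)  len=0.4370
  (v6,v7,v2) [--+] → (-0.403726, -0.403726, 1.7245)–(-0.570949, 0, 1.7245)  len=0.4370
  (v7,v8,v2) [--+] → (0, -0.570949, 1.7245)–(-0.403726, -0.403726, 1.7245)  len=0.4370
  (v8,v9,v2) [--+] → (0.403726, -0.403726, 1.7245)–(0, -0.570949, 1.7245)  len=0.4370
  (v9,v1,v2) [--+] → (0.570949, 0, 1.7245)–(0.403726, -0.403726, 1.7245)  len=0.4370

Chained into 1 loop(s):
  loop 1: 8 segments, perimeter = 3.4959
Total perimeter = 3.496

loops=1 perimeter=3.496


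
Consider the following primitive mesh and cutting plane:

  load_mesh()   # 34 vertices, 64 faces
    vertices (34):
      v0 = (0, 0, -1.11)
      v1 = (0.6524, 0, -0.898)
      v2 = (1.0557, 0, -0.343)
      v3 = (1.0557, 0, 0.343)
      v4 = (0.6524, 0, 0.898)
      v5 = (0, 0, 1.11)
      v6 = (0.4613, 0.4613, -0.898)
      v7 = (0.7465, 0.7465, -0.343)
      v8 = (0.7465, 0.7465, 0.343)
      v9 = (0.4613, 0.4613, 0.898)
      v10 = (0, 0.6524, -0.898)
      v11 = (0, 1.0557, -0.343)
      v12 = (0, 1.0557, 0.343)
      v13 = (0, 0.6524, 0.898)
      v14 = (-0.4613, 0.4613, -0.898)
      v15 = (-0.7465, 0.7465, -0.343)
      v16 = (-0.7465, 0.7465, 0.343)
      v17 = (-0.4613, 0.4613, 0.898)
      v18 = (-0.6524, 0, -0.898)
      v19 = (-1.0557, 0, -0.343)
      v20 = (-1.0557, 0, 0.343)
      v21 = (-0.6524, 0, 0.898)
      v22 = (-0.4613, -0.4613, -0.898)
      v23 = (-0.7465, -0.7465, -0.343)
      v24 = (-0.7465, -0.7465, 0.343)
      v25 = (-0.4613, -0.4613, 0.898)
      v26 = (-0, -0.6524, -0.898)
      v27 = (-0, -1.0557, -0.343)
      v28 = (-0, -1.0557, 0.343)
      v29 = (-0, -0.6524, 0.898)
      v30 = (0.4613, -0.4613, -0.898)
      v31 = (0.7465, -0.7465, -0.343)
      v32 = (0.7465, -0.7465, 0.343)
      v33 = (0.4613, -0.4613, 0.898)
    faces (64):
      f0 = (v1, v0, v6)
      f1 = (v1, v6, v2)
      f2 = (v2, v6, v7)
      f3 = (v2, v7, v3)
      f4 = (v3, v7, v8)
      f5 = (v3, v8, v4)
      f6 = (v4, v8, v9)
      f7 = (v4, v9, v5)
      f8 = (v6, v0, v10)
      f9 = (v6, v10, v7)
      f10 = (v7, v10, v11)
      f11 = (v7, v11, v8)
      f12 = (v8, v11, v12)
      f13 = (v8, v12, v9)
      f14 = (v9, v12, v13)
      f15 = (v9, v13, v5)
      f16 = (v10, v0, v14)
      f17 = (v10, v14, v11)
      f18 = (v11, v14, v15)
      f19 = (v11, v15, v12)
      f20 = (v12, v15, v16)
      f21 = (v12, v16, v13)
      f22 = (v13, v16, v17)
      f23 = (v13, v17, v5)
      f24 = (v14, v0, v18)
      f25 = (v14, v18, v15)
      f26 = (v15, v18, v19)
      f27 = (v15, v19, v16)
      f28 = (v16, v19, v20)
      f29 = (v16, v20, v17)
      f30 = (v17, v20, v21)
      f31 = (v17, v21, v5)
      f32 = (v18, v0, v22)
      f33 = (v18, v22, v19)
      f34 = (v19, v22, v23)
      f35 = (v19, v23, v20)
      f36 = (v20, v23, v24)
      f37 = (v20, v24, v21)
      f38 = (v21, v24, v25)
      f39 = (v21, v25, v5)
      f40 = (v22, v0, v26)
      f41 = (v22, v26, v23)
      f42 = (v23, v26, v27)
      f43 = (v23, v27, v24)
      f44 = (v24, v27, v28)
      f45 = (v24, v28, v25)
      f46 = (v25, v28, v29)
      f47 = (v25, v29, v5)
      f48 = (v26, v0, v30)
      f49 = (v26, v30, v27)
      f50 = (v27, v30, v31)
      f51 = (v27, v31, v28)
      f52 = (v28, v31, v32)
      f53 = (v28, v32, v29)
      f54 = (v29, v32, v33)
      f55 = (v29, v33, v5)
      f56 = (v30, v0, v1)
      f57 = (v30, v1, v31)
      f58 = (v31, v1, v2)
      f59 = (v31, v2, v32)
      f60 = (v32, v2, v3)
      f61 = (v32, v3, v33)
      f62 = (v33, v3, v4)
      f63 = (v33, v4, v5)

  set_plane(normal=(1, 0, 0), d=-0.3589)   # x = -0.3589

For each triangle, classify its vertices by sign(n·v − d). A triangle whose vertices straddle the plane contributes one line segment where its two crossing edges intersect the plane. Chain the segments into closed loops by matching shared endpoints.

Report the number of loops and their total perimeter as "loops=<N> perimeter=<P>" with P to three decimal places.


Straddling triangles (20 of 64):
  (v10,v0,v14) [++-] → (-0.3589, 0.3589, -0.94506)–(-0.3589, 0.503721, -0.898)  len=0.1523
  (v10,v14,v11) [+-+] → (-0.3589, 0.503721, -0.898)–(-0.3589, 0.593246, -0.7748)  len=0.1523
  (v11,v14,v15) [+--] → (-0.3589, 0.593246, -0.7748)–(-0.3589, 0.907044, -0.343)  len=0.5338
  (v11,v15,v12) [+-+] → (-0.3589, 0.907044, -0.343)–(-0.3589, 0.907044, 0.013187)  len=0.3562
  (v12,v15,v16) [+--] → (-0.3589, 0.907044, 0.013187)–(-0.3589, 0.907044, 0.343)  len=0.3298
  (v12,v16,v13) [+-+] → (-0.3589, 0.907044, 0.343)–(-0.3589, 0.697641, 0.631169)  len=0.3562
  (v13,v16,v17) [+--] → (-0.3589, 0.697641, 0.631169)–(-0.3589, 0.503721, 0.898)  len=0.3299
  (v13,v17,v5) [+-+] → (-0.3589, 0.503721, 0.898)–(-0.3589, 0.3589, 0.94506)  len=0.1523
  (v14,v0,v18) [-+-] → (-0.3589, 0.3589, -0.94506)–(-0.3589, 0, -0.993374)  len=0.3621
  (v17,v21,v5) [--+] → (-0.3589, 0, 0.993374)–(-0.3589, 0.3589, 0.94506)  len=0.3621
  (v18,v0,v22) [-+-] → (-0.3589, 0, -0.993374)–(-0.3589, -0.3589, -0.94506)  len=0.3621
  (v21,v25,v5) [--+] → (-0.3589, -0.3589, 0.94506)–(-0.3589, 0, 0.993374)  len=0.3621
  (v22,v0,v26) [-++] → (-0.3589, -0.3589, -0.94506)–(-0.3589, -0.503721, -0.898)  len=0.1523
  (v22,v26,v23) [-+-] → (-0.3589, -0.503721, -0.898)–(-0.3589, -0.697641, -0.631169)  len=0.3299
  (v23,v26,v27) [-++] → (-0.3589, -0.697641, -0.631169)–(-0.3589, -0.907044, -0.343)  len=0.3562
  (v23,v27,v24) [-+-] → (-0.3589, -0.907044, -0.343)–(-0.3589, -0.907044, -0.013187)  len=0.3298
  (v24,v27,v28) [-++] → (-0.3589, -0.907044, -0.013187)–(-0.3589, -0.907044, 0.343)  len=0.3562
  (v24,v28,v25) [-+-] → (-0.3589, -0.907044, 0.343)–(-0.3589, -0.593246, 0.7748)  len=0.5338
  (v25,v28,v29) [-++] → (-0.3589, -0.593246, 0.7748)–(-0.3589, -0.503721, 0.898)  len=0.1523
  (v25,v29,v5) [-++] → (-0.3589, -0.503721, 0.898)–(-0.3589, -0.3589, 0.94506)  len=0.1523

Chained into 1 loop(s):
  loop 1: 20 segments, perimeter = 6.1739
Total perimeter = 6.174

loops=1 perimeter=6.174
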